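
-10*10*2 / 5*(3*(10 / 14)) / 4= -150 / 7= -21.43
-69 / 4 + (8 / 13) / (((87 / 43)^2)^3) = -388760418687505 / 22548562452468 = -17.24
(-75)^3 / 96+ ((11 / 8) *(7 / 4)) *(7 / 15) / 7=-1054649 / 240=-4394.37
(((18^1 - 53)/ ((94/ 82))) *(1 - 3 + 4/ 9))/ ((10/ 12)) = 8036/ 141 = 56.99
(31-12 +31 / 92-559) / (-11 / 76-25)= 943331 / 43953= 21.46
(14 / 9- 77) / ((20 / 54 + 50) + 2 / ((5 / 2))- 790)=10185 / 99742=0.10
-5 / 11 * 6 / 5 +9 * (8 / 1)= 786 / 11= 71.45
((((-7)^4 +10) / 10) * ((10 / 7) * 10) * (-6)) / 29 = -144660 / 203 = -712.61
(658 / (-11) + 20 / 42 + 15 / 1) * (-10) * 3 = 102430 / 77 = 1330.26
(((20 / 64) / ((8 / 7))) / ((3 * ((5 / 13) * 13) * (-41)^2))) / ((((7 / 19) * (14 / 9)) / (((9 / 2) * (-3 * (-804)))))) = 0.21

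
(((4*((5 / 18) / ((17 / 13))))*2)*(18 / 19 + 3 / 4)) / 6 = 2795 / 5814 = 0.48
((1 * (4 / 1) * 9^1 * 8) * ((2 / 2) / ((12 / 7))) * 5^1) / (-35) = -24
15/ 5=3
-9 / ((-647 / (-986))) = -8874 / 647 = -13.72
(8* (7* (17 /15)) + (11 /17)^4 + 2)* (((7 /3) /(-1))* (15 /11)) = -208.86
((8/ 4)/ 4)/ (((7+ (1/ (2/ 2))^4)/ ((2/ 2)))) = 1/ 16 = 0.06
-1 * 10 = -10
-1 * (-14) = 14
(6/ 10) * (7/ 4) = 21/ 20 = 1.05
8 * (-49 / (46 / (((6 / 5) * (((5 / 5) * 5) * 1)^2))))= -255.65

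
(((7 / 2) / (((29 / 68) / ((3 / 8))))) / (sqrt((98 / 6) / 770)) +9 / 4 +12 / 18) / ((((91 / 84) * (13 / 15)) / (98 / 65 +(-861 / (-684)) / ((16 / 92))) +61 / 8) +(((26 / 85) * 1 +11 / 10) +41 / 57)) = 58609755050 / 198084945637 +256208357790 * sqrt(2310) / 5744463423473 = 2.44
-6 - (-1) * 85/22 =-47/22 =-2.14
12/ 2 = 6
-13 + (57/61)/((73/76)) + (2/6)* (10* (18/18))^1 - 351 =-4805150/13359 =-359.69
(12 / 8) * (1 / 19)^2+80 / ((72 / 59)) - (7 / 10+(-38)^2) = -22404134 / 16245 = -1379.14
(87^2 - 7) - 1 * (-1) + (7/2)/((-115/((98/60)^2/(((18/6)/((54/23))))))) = 2000396693/264500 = 7562.94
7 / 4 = 1.75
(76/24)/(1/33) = 209/2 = 104.50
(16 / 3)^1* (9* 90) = 4320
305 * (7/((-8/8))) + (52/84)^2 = -941366/441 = -2134.62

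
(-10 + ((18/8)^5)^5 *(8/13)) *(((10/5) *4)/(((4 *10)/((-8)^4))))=717897969395979102577609/2233382993920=321439704408.22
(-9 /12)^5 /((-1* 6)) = 81 /2048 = 0.04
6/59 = 0.10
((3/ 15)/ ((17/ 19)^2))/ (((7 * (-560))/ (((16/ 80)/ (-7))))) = 361/ 198254000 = 0.00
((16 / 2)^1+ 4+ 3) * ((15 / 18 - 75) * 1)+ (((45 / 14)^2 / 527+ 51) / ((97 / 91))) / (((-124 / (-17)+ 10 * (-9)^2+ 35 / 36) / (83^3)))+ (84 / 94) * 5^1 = 32042056663560137 / 990844334074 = 32338.13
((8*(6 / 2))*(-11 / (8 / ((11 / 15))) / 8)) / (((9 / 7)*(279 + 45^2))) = -847 / 829440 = -0.00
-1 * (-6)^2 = -36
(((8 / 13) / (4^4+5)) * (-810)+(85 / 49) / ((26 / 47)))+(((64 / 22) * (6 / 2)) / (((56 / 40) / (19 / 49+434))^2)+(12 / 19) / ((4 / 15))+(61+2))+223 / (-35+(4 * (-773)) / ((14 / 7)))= 2239015142470463795 / 2664679966494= 840256.68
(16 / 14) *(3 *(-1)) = -24 / 7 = -3.43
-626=-626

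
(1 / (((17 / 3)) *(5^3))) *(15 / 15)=3 / 2125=0.00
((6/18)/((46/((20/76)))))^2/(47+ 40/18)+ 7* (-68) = -161077004343/338397068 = -476.00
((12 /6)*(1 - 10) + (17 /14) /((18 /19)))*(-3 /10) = 4213 /840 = 5.02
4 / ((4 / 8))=8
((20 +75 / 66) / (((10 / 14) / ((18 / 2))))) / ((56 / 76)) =15903 / 44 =361.43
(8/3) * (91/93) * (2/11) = 1456/3069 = 0.47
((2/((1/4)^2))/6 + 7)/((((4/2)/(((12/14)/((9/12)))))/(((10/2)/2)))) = 370/21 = 17.62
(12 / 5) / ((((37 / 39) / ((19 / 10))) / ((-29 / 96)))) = -21489 / 14800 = -1.45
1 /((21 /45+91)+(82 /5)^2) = 75 /27032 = 0.00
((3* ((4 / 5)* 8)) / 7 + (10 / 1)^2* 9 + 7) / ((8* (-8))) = -31841 / 2240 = -14.21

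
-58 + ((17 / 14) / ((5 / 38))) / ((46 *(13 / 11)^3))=-204725947 / 3537170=-57.88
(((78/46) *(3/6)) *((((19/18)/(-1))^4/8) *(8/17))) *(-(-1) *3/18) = 1694173/164182464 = 0.01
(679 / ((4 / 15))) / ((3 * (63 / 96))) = 3880 / 3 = 1293.33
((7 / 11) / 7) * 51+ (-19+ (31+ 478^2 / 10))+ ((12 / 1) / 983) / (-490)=60573711293 / 2649185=22865.04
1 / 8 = 0.12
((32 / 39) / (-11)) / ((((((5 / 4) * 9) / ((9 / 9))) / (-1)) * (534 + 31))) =128 / 10907325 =0.00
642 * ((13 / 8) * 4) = 4173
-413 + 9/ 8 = -3295/ 8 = -411.88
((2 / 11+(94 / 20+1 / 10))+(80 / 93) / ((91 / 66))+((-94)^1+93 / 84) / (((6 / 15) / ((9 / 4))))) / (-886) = 2566470297 / 4398954560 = 0.58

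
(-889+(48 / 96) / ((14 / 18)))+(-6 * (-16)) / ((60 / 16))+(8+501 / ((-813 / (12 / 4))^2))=-4394160283 / 5140870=-854.75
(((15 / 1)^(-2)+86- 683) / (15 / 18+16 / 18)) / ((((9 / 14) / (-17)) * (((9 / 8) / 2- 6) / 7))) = -7161081088 / 606825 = -11800.90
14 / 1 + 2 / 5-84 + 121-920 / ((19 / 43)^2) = -8412623 / 1805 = -4660.73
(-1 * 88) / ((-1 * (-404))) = -22 / 101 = -0.22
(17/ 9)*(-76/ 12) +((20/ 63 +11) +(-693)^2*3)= 272301061/ 189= 1440746.35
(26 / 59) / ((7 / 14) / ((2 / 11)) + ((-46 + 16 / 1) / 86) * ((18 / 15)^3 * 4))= 111800 / 85963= 1.30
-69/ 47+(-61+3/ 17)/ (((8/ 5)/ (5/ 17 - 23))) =23408653/ 27166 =861.69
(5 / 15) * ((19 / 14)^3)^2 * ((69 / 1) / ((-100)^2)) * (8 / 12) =1082055263 / 112943040000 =0.01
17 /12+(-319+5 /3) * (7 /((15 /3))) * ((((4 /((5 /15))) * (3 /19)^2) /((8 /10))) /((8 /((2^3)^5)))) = -2947934215 /4332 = -680501.90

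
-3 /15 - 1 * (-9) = 44 /5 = 8.80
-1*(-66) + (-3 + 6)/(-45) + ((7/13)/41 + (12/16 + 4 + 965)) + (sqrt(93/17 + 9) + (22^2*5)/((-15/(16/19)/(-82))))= sqrt(4182)/17 + 7398495167/607620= 12179.99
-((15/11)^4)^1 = -50625/14641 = -3.46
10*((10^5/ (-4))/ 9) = -250000/ 9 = -27777.78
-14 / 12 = -7 / 6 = -1.17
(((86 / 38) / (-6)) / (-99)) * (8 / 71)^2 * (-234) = -35776 / 3160707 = -0.01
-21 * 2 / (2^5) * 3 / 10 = -63 / 160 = -0.39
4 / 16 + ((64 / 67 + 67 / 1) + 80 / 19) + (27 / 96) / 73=215356201 / 2973728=72.42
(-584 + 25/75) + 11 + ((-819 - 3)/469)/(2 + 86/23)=-17735777/30954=-572.97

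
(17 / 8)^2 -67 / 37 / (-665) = 4.52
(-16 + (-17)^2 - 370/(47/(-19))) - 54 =17323/47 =368.57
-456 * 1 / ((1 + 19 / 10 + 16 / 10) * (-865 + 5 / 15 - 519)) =304 / 4151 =0.07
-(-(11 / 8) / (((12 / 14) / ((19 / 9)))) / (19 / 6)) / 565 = 77 / 40680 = 0.00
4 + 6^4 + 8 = 1308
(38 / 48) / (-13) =-19 / 312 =-0.06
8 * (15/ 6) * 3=60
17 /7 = 2.43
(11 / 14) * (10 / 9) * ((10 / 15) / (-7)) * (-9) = 110 / 147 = 0.75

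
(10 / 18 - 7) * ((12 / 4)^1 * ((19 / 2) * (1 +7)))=-1469.33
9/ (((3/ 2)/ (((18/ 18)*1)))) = 6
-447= -447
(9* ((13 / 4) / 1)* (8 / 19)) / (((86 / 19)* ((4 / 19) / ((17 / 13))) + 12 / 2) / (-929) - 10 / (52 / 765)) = -1825607628 / 21808442869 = -0.08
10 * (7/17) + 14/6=329/51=6.45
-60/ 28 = -15/ 7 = -2.14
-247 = -247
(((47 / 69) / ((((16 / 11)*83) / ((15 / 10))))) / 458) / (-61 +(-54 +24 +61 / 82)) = -21197 / 103533713952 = -0.00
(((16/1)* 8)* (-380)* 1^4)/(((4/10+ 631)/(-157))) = 38182400/3157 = 12094.52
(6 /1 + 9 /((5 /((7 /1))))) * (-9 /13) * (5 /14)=-837 /182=-4.60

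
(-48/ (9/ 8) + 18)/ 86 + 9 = 1124/ 129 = 8.71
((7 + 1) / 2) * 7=28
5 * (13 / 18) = 65 / 18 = 3.61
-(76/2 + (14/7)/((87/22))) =-3350/87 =-38.51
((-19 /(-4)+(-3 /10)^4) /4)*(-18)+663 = 12831771 /20000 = 641.59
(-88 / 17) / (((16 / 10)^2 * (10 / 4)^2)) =-11 / 34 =-0.32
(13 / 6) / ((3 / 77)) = 1001 / 18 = 55.61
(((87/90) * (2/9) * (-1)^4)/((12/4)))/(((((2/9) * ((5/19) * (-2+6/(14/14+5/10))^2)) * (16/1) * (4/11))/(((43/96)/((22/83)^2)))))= 163221077/486604800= 0.34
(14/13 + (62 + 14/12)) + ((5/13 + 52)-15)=7927/78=101.63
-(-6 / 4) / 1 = 3 / 2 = 1.50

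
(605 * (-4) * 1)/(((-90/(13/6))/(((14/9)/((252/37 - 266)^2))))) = 2153437/1596303450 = 0.00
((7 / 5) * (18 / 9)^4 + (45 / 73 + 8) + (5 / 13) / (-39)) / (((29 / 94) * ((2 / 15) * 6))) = 134841167 / 1073319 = 125.63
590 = 590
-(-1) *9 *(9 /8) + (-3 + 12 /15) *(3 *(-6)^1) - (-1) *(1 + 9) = 2389 /40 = 59.72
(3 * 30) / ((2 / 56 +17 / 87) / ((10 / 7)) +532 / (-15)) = -313200 / 122861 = -2.55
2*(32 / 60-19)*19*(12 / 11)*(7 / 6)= -147364 / 165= -893.12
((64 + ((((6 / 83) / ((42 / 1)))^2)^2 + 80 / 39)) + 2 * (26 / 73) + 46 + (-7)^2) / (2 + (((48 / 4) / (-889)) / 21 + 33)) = 6664637771866315316 / 1441968542620195863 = 4.62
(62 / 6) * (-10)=-310 / 3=-103.33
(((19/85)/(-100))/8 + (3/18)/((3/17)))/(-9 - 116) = -577829/76500000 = -0.01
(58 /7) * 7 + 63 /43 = 2557 /43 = 59.47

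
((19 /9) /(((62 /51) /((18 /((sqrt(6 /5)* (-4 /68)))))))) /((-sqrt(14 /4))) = 259.29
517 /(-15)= -517 /15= -34.47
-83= -83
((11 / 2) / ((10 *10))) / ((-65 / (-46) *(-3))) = -253 / 19500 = -0.01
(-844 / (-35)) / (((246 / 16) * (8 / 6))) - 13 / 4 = -2.07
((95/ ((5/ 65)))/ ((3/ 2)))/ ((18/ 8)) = 9880/ 27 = 365.93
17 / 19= 0.89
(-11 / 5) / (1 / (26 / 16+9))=-187 / 8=-23.38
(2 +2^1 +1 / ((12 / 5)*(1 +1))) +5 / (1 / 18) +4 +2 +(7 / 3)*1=102.54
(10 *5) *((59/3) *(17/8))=25075/12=2089.58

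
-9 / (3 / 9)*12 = -324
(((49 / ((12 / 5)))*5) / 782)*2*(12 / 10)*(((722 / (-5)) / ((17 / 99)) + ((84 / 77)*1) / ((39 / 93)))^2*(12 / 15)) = 10175406541094088 / 57767913775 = 176142.88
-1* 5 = -5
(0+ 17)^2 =289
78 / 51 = 26 / 17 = 1.53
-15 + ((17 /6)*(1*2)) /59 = -2638 /177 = -14.90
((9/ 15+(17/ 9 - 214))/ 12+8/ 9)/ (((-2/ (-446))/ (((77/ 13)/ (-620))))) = 35.66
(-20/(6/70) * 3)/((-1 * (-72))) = -175/18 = -9.72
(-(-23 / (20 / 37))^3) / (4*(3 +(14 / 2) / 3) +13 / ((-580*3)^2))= 4664737241019 / 1291776260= 3611.10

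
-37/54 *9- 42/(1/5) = -1297/6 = -216.17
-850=-850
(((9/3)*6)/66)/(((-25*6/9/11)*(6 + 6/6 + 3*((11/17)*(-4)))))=153/650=0.24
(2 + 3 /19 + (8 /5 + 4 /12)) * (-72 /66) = -424 /95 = -4.46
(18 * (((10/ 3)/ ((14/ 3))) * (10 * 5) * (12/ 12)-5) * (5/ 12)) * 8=12900/ 7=1842.86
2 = 2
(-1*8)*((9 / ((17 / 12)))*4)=-3456 / 17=-203.29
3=3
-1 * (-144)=144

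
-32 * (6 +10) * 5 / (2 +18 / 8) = -10240 / 17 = -602.35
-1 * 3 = -3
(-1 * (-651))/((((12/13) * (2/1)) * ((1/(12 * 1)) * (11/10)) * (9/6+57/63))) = 1599.67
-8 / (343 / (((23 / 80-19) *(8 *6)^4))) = 3973349376 / 1715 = 2316821.79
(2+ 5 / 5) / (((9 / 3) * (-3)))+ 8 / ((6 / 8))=31 / 3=10.33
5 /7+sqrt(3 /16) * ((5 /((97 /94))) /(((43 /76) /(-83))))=5 /7 - 741190 * sqrt(3) /4171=-307.07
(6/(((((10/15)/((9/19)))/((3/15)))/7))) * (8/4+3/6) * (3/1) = 1701/38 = 44.76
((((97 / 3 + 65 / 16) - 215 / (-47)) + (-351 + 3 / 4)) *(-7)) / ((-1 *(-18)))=4884145 / 40608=120.28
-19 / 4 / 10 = -19 / 40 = -0.48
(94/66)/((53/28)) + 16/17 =50356/29733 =1.69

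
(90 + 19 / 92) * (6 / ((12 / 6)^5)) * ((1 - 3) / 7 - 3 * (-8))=2066451 / 5152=401.10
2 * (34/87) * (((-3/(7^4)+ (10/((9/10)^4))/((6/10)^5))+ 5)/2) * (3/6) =13080608598982/333033348501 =39.28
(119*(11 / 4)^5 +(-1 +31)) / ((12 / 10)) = 95978945 / 6144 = 15621.57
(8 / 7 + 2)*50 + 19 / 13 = 14433 / 91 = 158.60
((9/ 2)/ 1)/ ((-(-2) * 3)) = 3/ 4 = 0.75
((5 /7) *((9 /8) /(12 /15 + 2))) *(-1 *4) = -225 /196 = -1.15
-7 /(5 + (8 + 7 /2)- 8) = -14 /17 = -0.82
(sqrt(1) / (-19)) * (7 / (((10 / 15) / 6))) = -63 / 19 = -3.32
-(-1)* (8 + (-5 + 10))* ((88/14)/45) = 1.82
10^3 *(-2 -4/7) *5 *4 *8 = -2880000/7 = -411428.57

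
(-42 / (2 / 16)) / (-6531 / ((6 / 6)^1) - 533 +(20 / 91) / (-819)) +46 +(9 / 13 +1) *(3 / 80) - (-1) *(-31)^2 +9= 69544136290027 / 68441473880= 1016.11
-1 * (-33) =33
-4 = -4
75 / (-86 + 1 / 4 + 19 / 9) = -2700 / 3011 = -0.90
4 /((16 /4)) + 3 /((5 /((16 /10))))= 49 /25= 1.96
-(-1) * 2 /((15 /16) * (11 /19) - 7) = -608 /1963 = -0.31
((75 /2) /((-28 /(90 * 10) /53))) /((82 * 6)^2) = -99375 /376544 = -0.26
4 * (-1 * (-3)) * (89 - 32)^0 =12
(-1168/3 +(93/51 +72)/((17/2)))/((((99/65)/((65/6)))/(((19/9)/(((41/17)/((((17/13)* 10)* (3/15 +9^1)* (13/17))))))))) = -110786885300/508113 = -218035.92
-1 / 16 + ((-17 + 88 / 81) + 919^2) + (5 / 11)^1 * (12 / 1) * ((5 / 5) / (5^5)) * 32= 7524896660789 / 8910000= 844545.08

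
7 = 7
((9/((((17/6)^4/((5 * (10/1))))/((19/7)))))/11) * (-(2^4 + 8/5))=-17729280/584647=-30.32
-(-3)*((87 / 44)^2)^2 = 45.86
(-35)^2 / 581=175 / 83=2.11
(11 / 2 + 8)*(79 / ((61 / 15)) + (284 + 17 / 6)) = 1008819 / 244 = 4134.50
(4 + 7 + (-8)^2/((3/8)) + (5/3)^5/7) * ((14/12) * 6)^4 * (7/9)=749448140/2187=342683.19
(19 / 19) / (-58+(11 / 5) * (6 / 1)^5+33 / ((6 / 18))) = 5 / 85741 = 0.00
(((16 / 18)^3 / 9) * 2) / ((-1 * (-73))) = 0.00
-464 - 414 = -878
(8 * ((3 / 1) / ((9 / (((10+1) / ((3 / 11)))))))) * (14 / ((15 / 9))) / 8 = 1694 / 15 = 112.93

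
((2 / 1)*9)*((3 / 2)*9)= 243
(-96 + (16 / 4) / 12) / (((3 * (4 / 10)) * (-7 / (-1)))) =-205 / 18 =-11.39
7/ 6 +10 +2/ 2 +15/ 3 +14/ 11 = 1217/ 66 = 18.44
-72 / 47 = -1.53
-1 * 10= -10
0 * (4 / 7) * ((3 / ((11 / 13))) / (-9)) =0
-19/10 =-1.90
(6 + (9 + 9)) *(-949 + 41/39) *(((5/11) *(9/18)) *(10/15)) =-1478800/429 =-3447.09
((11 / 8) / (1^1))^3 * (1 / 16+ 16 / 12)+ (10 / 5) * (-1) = 40025 / 24576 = 1.63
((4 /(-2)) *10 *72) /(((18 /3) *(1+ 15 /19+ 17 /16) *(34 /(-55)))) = 668800 /4913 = 136.13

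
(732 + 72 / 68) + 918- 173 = 25127 / 17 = 1478.06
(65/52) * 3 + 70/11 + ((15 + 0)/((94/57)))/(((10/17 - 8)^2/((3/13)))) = 80239135/7903896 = 10.15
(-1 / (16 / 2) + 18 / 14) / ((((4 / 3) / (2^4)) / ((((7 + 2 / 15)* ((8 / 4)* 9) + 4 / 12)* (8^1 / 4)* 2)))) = 50206 / 7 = 7172.29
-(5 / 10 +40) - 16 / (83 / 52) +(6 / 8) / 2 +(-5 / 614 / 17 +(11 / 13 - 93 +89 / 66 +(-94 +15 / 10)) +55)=-265302434377 / 1486663464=-178.45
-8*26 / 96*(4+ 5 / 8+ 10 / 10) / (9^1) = -65 / 48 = -1.35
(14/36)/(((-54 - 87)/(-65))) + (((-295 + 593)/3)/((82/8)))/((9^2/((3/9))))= 615733/2809566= 0.22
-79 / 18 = -4.39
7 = 7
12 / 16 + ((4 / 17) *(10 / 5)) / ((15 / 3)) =287 / 340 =0.84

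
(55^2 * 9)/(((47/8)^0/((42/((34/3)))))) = 1715175/17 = 100892.65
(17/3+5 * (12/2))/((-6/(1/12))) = -107/216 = -0.50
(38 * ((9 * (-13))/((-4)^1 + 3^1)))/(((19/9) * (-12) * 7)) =-351/14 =-25.07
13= 13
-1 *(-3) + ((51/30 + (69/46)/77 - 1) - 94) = -34758/385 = -90.28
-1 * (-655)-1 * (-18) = 673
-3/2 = -1.50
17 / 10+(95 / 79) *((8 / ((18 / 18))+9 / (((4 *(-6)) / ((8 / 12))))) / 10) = 8317 / 3160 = 2.63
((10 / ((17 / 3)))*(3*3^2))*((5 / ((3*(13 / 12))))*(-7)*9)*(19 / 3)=-6463800 / 221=-29247.96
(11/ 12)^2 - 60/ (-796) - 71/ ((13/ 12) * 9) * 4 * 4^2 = -173276045/ 372528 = -465.14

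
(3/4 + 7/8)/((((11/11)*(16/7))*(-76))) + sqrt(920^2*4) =17899429/9728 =1839.99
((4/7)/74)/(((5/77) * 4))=11/370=0.03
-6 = -6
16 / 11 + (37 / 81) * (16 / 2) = 4552 / 891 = 5.11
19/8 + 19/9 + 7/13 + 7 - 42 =-28057/936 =-29.98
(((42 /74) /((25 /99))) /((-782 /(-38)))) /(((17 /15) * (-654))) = -39501 /268073510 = -0.00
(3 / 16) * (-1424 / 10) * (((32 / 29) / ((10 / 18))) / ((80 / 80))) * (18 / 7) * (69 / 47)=-47752416 / 238525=-200.20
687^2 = 471969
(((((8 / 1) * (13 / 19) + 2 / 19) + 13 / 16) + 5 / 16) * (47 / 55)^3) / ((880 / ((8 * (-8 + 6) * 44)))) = -105795637 / 31611250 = -3.35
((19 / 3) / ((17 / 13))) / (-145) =-247 / 7395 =-0.03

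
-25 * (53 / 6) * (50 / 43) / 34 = -33125 / 4386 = -7.55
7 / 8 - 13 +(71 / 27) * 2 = -1483 / 216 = -6.87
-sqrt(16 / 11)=-1.21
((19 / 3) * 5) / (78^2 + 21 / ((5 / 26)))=475 / 92898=0.01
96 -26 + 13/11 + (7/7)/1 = 794/11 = 72.18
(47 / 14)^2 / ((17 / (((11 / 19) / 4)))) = 24299 / 253232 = 0.10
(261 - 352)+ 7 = -84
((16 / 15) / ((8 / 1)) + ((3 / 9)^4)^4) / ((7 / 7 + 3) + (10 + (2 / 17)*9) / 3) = 487862923 / 28123857720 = 0.02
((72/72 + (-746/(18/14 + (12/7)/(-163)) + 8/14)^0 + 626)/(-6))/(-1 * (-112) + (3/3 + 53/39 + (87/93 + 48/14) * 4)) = -442897/557776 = -0.79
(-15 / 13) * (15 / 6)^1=-75 / 26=-2.88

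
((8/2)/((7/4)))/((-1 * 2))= -8/7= -1.14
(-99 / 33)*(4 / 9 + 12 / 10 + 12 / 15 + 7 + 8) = -157 / 3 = -52.33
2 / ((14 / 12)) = 12 / 7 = 1.71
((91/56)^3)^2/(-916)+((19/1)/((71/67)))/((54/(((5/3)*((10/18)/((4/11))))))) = 10257841154569/12428573147136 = 0.83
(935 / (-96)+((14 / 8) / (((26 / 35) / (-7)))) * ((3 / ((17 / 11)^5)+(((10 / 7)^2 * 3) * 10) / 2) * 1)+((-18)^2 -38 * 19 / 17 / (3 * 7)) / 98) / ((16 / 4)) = -8055132847823 / 62337401728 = -129.22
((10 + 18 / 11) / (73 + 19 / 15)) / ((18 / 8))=1280 / 18381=0.07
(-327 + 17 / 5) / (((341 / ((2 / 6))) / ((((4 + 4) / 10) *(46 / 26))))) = -148856 / 332475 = -0.45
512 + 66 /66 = 513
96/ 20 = 24/ 5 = 4.80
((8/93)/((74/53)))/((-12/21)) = -371/3441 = -0.11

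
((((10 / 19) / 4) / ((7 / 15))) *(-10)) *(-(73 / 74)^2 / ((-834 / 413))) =-39301375 / 28924232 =-1.36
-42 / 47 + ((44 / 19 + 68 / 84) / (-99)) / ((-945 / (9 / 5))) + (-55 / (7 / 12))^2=176814267991 / 19891575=8888.90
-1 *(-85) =85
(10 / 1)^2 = 100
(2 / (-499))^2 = 0.00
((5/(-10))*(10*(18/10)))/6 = -3/2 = -1.50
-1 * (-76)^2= -5776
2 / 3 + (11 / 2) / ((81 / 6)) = 29 / 27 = 1.07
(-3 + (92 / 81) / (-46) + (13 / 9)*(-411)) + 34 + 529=-2729 / 81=-33.69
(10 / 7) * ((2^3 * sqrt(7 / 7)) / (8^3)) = 5 / 224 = 0.02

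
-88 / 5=-17.60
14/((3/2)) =28/3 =9.33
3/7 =0.43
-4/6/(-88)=1/132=0.01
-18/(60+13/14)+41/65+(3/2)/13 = 49981/110890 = 0.45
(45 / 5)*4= 36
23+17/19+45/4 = 2671/76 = 35.14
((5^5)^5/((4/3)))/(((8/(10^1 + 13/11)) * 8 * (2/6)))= 329911708831787109375/2816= 117156146602197126.91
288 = 288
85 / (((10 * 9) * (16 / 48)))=17 / 6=2.83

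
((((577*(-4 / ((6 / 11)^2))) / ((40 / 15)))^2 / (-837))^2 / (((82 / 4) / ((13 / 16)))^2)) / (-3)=-4015424259634930877449 / 75017886584537088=-53526.22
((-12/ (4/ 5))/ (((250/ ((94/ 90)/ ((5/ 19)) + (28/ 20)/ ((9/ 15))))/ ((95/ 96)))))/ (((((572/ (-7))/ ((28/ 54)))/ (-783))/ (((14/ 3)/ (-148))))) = 133996037/ 2285712000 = 0.06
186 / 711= 62 / 237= 0.26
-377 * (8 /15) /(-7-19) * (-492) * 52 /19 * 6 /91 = -456576 /665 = -686.58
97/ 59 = 1.64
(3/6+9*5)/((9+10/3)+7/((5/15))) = 1.36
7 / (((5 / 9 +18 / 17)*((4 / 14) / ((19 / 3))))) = 2499 / 26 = 96.12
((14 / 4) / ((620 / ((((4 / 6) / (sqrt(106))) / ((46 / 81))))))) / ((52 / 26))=189*sqrt(106) / 6046240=0.00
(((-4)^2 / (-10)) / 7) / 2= -0.11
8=8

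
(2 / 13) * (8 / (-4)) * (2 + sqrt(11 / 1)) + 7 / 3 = 67 / 39 - 4 * sqrt(11) / 13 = 0.70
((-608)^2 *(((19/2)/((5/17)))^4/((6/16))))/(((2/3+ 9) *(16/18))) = 2263287759552576/18125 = 124871048802.90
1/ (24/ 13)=13/ 24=0.54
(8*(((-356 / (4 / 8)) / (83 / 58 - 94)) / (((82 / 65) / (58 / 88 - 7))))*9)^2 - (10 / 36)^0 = 268812433490933231 / 34693905169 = 7748116.92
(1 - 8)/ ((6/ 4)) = -14/ 3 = -4.67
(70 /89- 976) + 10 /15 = -260204 /267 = -974.55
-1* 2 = -2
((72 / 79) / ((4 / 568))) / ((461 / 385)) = 3936240 / 36419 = 108.08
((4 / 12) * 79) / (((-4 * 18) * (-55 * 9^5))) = 79 / 701502120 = 0.00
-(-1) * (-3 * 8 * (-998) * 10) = 239520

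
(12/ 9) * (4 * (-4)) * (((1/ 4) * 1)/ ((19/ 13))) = -208/ 57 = -3.65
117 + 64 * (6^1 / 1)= 501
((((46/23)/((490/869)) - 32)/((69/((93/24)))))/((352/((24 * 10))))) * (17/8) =-3673717/1586816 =-2.32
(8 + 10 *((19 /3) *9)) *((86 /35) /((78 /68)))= 1690072 /1365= 1238.15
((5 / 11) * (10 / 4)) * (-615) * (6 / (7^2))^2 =-276750 / 26411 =-10.48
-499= -499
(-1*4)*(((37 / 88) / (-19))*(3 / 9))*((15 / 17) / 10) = 37 / 14212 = 0.00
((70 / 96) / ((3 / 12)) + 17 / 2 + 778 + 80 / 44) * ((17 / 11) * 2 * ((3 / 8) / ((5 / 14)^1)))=2567.92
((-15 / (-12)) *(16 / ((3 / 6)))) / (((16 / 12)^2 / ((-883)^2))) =35086005 / 2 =17543002.50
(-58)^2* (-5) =-16820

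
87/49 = 1.78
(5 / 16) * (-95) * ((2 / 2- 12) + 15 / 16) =76475 / 256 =298.73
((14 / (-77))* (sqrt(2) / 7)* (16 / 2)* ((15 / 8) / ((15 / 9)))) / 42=-3* sqrt(2) / 539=-0.01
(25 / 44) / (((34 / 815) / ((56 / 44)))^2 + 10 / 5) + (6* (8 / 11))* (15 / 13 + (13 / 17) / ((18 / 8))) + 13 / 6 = 5679967967675 / 633314580756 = 8.97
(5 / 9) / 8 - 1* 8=-571 / 72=-7.93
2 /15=0.13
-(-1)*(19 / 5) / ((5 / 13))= 247 / 25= 9.88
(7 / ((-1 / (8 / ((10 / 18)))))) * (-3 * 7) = 10584 / 5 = 2116.80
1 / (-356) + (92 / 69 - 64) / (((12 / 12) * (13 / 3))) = -66941 / 4628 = -14.46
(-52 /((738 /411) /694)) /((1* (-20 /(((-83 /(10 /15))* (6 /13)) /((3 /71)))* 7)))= -280147327 /1435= -195224.62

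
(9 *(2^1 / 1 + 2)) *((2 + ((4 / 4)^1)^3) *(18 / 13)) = 1944 / 13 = 149.54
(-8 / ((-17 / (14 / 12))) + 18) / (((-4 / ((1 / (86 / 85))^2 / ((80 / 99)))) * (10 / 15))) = -92565 / 11008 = -8.41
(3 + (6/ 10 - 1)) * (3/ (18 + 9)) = 13/ 45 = 0.29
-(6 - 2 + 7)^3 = -1331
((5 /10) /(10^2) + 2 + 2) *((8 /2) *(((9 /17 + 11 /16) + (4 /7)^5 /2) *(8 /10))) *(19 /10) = 86784536439 /2857190000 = 30.37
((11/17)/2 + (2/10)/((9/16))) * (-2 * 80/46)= -8312/3519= -2.36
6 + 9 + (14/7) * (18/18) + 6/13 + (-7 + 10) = 266/13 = 20.46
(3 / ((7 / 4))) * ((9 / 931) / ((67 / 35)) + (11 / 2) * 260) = 152913300 / 62377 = 2451.44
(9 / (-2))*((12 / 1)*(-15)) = 810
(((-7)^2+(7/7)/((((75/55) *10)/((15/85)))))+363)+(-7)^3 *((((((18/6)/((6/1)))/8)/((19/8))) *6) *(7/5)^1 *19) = -874299/850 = -1028.59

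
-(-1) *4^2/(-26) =-8/13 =-0.62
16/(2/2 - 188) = -16/187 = -0.09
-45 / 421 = -0.11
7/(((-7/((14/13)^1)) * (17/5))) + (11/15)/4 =-1769/13260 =-0.13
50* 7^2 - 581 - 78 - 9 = 1782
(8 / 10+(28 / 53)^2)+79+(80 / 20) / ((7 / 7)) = 1180891 / 14045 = 84.08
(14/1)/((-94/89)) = -623/47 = -13.26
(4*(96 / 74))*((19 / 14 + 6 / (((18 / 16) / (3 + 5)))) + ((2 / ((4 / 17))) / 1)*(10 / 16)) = 66308 / 259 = 256.02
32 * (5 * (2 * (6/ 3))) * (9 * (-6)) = -34560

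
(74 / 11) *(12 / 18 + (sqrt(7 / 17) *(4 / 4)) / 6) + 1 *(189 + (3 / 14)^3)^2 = 37 *sqrt(119) / 561 + 8877802899145 / 248474688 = 35729.92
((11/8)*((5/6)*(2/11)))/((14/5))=25/336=0.07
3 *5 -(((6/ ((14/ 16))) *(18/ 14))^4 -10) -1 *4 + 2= -34695926953/ 5764801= -6018.58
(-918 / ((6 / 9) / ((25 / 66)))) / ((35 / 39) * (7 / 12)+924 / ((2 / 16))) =-2685150 / 38056711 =-0.07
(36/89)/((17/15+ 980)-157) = 270/550109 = 0.00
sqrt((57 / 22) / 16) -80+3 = -77+sqrt(1254) / 88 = -76.60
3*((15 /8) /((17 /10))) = 225 /68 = 3.31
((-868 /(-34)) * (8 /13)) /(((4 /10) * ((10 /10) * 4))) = 2170 /221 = 9.82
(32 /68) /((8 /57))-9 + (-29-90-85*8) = -13679 /17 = -804.65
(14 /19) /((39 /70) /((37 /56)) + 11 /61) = 157990 /219469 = 0.72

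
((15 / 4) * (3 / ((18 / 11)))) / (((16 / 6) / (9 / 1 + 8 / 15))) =1573 / 64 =24.58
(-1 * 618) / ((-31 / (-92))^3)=-481229184 / 29791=-16153.51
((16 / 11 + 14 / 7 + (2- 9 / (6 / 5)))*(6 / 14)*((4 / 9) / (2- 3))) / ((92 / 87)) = 1305 / 3542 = 0.37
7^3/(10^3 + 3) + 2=2349/1003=2.34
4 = 4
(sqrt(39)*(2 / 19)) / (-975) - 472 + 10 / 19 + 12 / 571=-5114790 / 10849 - 2*sqrt(39) / 18525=-471.45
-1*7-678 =-685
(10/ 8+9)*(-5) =-205/ 4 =-51.25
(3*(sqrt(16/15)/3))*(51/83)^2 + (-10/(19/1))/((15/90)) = -60/19 + 3468*sqrt(15)/34445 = -2.77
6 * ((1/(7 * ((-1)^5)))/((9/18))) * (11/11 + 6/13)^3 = -82308/15379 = -5.35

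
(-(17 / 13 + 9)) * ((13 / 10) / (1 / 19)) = -1273 / 5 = -254.60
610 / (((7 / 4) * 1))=2440 / 7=348.57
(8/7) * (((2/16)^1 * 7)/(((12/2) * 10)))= 1/60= 0.02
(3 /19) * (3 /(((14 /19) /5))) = 45 /14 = 3.21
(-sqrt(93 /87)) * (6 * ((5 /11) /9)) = -10 * sqrt(899) /957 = -0.31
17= 17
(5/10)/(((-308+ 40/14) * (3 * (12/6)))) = -7/25632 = -0.00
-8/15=-0.53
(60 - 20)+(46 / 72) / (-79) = 39.99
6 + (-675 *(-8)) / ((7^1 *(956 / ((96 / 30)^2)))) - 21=-11271 / 1673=-6.74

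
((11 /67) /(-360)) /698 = -11 /16835760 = -0.00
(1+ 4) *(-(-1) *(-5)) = -25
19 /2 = 9.50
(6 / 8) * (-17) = -51 / 4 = -12.75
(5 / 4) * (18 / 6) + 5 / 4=5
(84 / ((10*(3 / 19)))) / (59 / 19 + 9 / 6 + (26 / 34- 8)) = -171836 / 8495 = -20.23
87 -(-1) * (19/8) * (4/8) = 88.19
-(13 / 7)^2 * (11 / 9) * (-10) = 18590 / 441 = 42.15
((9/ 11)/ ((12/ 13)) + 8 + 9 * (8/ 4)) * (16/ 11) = 4732/ 121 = 39.11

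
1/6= 0.17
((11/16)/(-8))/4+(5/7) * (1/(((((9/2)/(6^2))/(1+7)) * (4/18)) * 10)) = 73651/3584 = 20.55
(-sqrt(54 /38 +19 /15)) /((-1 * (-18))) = -sqrt(218310) /5130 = -0.09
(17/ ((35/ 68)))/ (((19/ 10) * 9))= 1.93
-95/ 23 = -4.13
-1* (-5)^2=-25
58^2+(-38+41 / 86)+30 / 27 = 2575553 / 774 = 3327.59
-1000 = -1000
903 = 903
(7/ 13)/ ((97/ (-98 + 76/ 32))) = -5355/ 10088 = -0.53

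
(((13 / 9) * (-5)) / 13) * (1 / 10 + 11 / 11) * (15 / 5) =-11 / 6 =-1.83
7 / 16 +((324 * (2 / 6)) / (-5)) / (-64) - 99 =-3929 / 40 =-98.22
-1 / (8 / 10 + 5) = -5 / 29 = -0.17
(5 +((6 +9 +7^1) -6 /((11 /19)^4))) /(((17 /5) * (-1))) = 1933095 /248897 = 7.77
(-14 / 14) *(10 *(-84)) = 840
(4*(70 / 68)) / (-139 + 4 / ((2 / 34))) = -70 / 1207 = -0.06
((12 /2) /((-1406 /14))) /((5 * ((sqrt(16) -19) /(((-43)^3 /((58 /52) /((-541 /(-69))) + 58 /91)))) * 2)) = -54798927638 /1349109725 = -40.62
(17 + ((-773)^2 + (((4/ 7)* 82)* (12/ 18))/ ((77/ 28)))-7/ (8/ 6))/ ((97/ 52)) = 7177795937/ 22407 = 320337.21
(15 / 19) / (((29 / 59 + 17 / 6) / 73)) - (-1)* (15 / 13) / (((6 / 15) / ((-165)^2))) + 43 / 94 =1073310682076 / 13663793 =78551.44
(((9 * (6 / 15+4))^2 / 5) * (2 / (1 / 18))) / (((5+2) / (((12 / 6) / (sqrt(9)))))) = 940896 / 875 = 1075.31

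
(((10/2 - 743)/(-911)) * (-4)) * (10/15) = -1968/911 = -2.16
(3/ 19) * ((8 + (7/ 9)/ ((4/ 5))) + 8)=611/ 228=2.68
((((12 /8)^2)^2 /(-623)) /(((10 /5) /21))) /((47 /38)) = -4617 /66928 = -0.07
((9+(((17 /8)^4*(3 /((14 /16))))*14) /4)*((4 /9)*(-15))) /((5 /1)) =-86593 /256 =-338.25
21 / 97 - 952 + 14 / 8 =-950.03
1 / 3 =0.33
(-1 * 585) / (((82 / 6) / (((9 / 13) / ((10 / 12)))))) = -1458 / 41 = -35.56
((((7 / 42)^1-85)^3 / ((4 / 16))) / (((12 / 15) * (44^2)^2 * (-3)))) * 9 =659361145 / 269862912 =2.44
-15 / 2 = -7.50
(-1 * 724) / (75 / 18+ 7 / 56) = -17376 / 103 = -168.70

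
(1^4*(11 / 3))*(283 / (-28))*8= -6226 / 21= -296.48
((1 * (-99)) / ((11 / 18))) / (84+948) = -27 / 172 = -0.16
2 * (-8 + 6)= -4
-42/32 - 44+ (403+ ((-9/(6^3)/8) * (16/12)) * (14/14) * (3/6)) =103013/288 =357.68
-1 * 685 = -685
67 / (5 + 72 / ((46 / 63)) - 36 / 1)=0.99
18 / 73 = 0.25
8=8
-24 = -24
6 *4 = 24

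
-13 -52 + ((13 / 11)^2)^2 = -923104 / 14641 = -63.05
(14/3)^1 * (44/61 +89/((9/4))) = 187.96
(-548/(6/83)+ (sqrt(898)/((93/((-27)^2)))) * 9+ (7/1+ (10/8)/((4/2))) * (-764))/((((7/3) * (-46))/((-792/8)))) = -1137609/92+ 649539 * sqrt(898)/9982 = -10415.35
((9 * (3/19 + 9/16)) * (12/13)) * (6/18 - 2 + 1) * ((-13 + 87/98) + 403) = -75503097/48412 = -1559.59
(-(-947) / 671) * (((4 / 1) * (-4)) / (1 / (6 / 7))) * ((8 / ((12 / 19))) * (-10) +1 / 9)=34516256 / 14091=2449.52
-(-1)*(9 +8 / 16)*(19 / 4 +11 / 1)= 1197 / 8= 149.62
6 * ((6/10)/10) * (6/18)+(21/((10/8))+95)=2798/25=111.92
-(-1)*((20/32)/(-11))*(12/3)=-5/22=-0.23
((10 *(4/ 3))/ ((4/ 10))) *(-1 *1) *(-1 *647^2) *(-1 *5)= -209304500/ 3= -69768166.67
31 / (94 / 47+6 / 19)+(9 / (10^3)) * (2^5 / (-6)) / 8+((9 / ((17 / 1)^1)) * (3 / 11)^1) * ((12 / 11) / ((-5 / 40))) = 3116426 / 257125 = 12.12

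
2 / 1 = 2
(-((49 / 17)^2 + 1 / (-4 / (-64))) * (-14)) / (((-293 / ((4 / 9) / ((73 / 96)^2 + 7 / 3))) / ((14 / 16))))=-352486400 / 2272137941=-0.16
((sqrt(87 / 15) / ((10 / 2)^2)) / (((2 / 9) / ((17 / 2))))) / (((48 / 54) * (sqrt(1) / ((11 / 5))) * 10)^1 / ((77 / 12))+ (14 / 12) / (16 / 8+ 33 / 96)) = 1166319 * sqrt(145) / 4297280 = 3.27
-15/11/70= -3/154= -0.02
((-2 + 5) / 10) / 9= 1 / 30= 0.03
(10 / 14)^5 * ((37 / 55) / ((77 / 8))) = 185000 / 14235529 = 0.01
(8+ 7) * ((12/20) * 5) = 45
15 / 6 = 5 / 2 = 2.50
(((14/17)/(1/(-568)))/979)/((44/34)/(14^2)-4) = 779296/6513287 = 0.12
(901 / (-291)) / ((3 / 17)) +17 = -0.55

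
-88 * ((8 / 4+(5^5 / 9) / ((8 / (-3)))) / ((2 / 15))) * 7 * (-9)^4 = 7772455845 / 2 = 3886227922.50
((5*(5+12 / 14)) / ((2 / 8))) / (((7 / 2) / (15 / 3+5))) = 16400 / 49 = 334.69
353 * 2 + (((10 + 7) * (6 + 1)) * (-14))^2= 2776262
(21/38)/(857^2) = 21/27909062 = 0.00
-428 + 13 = -415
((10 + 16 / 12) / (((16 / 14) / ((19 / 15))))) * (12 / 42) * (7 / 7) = 323 / 90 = 3.59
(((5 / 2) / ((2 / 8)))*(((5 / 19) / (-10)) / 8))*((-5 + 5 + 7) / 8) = -35 / 1216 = -0.03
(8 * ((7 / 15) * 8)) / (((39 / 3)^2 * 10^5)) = 14 / 7921875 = 0.00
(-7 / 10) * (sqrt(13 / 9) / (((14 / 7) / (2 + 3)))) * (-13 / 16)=91 * sqrt(13) / 192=1.71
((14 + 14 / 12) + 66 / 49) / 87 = 4855 / 25578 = 0.19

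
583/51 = 11.43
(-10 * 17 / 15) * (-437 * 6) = 29716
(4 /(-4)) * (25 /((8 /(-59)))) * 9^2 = 119475 /8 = 14934.38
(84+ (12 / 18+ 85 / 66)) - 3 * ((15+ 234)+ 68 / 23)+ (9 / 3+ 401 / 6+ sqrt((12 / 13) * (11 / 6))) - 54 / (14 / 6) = -621.92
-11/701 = -0.02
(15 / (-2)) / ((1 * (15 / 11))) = -11 / 2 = -5.50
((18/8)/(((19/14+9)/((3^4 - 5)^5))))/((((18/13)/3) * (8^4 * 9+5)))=24721372416/763715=32369.89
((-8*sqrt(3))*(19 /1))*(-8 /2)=608*sqrt(3)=1053.09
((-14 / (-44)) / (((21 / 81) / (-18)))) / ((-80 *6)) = 81 / 1760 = 0.05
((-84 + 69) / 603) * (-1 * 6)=10 / 67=0.15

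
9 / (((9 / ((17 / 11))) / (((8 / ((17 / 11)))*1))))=8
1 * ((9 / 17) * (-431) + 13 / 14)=-54085 / 238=-227.25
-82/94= -41/47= -0.87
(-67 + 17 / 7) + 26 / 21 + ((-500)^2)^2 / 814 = 93749922670 / 1221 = 76781263.45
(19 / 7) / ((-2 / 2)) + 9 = 44 / 7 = 6.29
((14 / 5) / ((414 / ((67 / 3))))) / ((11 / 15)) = 469 / 2277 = 0.21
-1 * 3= -3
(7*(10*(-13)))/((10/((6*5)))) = -2730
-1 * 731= -731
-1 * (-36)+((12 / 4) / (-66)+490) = 11571 / 22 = 525.95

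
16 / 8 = 2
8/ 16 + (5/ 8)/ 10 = 9/ 16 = 0.56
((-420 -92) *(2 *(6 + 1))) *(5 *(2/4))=-17920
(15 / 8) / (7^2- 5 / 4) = 15 / 382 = 0.04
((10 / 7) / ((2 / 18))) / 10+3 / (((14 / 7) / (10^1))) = 114 / 7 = 16.29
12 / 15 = 4 / 5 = 0.80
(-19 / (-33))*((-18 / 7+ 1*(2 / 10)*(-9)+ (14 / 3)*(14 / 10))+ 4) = 3.55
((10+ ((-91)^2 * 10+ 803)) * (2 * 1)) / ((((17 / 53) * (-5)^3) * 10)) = -260707 / 625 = -417.13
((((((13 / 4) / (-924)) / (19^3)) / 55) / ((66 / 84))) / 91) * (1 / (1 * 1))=-1 / 7668636360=-0.00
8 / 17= 0.47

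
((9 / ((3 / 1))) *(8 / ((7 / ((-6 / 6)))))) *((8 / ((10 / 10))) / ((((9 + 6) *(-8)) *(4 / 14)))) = 4 / 5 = 0.80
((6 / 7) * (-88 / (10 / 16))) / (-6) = 704 / 35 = 20.11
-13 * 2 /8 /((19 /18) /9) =-1053 /38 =-27.71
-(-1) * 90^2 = 8100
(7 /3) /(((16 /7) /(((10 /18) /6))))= 245 /2592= 0.09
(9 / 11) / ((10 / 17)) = 153 / 110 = 1.39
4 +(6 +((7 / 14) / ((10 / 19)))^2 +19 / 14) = 34327 / 2800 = 12.26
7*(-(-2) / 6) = 7 / 3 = 2.33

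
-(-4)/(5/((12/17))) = 48/85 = 0.56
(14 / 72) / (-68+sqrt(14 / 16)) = -952 / 332865 - 7*sqrt(14) / 665730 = -0.00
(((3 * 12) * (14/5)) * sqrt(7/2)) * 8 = 2016 * sqrt(14)/5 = 1508.64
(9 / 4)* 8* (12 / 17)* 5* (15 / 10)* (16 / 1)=25920 / 17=1524.71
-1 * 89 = -89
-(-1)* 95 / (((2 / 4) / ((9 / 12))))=285 / 2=142.50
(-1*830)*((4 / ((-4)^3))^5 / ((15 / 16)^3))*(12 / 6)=83 / 43200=0.00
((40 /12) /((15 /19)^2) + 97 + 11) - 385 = -36673 /135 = -271.65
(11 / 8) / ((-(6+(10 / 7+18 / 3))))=-0.10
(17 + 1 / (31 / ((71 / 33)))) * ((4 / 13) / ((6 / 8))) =279392 / 39897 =7.00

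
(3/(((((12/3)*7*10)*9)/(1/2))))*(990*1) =33/56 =0.59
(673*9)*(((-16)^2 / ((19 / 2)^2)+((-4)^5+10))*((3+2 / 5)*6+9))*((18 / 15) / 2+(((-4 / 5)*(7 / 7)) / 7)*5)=-9286144182 / 1805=-5144678.22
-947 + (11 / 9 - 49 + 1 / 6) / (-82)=-1396915 / 1476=-946.42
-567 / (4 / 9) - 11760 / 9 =-30989 / 12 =-2582.42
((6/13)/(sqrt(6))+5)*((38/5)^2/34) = 722*sqrt(6)/5525+722/85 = 8.81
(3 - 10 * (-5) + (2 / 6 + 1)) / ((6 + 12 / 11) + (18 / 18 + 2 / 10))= 8965 / 1368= 6.55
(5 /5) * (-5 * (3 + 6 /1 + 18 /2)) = -90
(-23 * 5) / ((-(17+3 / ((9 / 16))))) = 345 / 67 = 5.15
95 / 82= 1.16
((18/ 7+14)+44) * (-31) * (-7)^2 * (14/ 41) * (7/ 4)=-2254196/ 41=-54980.39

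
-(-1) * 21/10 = 21/10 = 2.10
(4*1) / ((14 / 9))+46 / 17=5.28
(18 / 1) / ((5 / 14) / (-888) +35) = 223776 / 435115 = 0.51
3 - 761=-758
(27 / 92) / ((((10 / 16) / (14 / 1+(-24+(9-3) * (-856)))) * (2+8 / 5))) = -15438 / 23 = -671.22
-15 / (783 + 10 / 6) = -45 / 2354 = -0.02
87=87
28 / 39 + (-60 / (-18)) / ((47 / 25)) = 1522 / 611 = 2.49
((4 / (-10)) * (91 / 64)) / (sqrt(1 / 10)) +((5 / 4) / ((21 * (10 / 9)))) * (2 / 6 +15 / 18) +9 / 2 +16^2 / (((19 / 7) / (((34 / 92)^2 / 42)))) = 2349137 / 482448-91 * sqrt(10) / 160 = 3.07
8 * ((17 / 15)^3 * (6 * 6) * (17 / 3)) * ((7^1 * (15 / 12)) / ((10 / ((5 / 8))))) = 584647 / 450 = 1299.22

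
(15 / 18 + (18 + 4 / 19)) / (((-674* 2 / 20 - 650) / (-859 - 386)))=4504825 / 136306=33.05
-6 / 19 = -0.32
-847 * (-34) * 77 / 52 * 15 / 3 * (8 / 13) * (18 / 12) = 33261690 / 169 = 196814.73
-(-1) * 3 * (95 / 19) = 15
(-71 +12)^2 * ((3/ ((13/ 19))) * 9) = 137365.62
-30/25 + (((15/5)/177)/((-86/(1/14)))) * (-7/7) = -426211/355180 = -1.20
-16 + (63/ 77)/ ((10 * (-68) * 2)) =-239369/ 14960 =-16.00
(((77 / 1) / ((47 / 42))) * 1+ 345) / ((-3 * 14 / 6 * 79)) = -19449 / 25991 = -0.75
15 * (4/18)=3.33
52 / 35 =1.49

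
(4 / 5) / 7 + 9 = 319 / 35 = 9.11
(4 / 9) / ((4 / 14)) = 1.56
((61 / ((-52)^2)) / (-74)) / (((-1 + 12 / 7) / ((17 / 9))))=-7259 / 9004320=-0.00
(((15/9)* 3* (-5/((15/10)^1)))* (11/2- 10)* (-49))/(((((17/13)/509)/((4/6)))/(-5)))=81058250/17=4768132.35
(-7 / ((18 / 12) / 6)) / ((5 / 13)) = -364 / 5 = -72.80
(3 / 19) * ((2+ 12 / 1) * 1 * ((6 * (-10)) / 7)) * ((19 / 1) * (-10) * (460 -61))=1436400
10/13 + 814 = 10592/13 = 814.77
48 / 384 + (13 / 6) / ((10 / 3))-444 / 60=-6.62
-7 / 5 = -1.40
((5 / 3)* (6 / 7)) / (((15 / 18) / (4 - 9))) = -60 / 7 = -8.57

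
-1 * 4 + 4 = 0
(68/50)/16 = 17/200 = 0.08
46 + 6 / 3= 48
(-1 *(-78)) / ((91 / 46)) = 276 / 7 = 39.43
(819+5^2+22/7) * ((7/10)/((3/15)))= 2965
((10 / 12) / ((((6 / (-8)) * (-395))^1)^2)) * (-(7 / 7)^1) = -8 / 842535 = -0.00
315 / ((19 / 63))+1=19864 / 19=1045.47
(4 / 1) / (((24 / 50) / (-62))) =-1550 / 3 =-516.67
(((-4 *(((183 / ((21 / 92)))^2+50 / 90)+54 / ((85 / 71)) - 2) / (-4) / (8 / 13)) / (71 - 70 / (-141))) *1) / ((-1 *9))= -14722022276299 / 9069270840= -1623.29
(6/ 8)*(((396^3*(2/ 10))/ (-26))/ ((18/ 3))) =-3881196/ 65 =-59710.71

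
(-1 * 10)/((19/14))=-7.37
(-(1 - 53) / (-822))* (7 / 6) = -91 / 1233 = -0.07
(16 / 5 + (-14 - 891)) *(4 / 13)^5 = -4617216 / 1856465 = -2.49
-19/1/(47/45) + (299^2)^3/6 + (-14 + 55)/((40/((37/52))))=34926762190694943577/293280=119090160224682.70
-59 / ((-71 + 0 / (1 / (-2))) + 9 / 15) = 295 / 352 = 0.84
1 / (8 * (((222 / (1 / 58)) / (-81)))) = -27 / 34336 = -0.00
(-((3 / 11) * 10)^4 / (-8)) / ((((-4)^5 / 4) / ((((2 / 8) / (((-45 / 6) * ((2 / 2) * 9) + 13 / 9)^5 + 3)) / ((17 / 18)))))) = 5380840125 / 946343746715994450824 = 0.00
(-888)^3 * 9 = -6302043648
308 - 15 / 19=307.21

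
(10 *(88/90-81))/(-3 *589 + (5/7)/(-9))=25207/55663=0.45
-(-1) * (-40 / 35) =-8 / 7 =-1.14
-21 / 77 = -3 / 11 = -0.27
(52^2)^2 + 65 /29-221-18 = 212029998 /29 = 7311379.24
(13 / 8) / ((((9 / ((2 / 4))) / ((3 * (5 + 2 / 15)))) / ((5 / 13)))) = 77 / 144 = 0.53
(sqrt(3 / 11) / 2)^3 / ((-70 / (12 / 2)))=-9* sqrt(33) / 33880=-0.00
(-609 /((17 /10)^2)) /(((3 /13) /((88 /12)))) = -5805800 /867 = -6696.42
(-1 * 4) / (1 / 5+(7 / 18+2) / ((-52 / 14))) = 9360 / 1037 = 9.03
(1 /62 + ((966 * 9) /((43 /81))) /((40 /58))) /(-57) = -8330116 /19995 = -416.61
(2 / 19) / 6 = 1 / 57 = 0.02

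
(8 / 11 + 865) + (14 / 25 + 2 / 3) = 715237 / 825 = 866.95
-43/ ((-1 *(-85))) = -43/ 85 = -0.51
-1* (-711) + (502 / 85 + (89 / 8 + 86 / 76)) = 9420779 / 12920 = 729.16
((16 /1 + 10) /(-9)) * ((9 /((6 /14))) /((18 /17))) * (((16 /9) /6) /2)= -6188 /729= -8.49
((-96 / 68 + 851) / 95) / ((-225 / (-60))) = 57772 / 24225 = 2.38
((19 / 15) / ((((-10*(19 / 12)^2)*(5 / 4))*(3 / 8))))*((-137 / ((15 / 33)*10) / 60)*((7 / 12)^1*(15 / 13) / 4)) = 21098 / 2315625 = 0.01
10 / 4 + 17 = 19.50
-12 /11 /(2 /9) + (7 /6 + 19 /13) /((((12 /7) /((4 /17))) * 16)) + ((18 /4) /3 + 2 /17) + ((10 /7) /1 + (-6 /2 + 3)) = -9019249 /4900896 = -1.84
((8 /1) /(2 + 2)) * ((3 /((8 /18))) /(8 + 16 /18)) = 243 /160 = 1.52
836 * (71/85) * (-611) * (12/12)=-36266516/85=-426664.89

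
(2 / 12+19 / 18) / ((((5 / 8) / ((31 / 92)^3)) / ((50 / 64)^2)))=0.05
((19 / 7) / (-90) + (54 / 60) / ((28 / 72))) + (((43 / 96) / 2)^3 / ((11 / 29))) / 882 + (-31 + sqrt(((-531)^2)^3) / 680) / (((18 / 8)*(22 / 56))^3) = 675391519568032162321 / 2118802648596480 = 318760.94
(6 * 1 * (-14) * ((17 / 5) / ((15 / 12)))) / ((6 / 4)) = -3808 / 25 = -152.32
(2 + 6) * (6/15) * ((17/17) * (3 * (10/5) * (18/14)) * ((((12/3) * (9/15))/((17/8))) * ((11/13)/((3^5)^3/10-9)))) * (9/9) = 202752/12332011055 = 0.00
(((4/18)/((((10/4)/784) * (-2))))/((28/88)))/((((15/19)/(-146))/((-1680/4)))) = -382767616/45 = -8505947.02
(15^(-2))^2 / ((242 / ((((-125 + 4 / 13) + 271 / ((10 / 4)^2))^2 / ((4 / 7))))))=0.00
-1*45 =-45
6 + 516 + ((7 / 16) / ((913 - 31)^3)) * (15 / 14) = 3820366093829 / 7318708992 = 522.00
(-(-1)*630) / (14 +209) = 630 / 223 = 2.83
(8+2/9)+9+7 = 218/9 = 24.22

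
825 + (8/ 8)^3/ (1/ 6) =831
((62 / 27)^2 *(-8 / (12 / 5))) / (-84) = 9610 / 45927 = 0.21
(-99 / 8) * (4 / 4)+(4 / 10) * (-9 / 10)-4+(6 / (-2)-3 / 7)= -28229 / 1400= -20.16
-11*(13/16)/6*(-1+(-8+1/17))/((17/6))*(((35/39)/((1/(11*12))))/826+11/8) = 1947253/272816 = 7.14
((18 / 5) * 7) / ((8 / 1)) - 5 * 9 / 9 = -37 / 20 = -1.85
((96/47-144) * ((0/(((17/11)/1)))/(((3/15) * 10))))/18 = 0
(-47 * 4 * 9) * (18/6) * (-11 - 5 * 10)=309636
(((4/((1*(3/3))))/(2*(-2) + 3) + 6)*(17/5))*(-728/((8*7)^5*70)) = -0.00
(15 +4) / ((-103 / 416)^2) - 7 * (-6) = 3733642 / 10609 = 351.93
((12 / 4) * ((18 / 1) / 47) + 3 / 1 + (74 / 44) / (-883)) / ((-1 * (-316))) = 3786331 / 288514952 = 0.01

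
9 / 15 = 3 / 5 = 0.60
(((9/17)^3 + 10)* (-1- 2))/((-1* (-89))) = -149577/437257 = -0.34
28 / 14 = 2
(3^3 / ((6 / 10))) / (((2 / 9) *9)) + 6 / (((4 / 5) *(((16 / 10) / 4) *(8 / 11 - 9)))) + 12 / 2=9549 / 364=26.23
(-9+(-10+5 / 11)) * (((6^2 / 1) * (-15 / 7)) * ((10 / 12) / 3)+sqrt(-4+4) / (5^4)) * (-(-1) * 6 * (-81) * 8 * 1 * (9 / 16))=-66922200 / 77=-869119.48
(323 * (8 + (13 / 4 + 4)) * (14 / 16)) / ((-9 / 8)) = -137921 / 36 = -3831.14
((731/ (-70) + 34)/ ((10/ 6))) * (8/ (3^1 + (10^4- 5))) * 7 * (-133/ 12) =-219317/ 249950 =-0.88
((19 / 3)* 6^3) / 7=1368 / 7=195.43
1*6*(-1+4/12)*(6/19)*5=-120/19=-6.32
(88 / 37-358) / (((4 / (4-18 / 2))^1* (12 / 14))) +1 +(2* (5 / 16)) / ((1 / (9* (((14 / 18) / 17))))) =2615997 / 5032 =519.87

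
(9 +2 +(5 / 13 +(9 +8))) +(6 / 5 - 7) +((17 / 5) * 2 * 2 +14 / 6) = 7511 / 195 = 38.52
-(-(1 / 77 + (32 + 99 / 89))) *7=227008 / 979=231.88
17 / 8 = 2.12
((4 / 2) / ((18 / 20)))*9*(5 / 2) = 50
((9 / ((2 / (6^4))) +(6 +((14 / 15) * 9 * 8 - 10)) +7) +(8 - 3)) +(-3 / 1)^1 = 29521 / 5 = 5904.20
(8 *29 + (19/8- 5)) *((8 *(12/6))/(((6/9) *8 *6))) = 1835/16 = 114.69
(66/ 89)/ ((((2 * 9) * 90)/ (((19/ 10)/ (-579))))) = -0.00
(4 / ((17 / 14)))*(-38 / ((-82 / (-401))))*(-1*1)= 426664 / 697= 612.14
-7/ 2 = -3.50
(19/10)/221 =19/2210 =0.01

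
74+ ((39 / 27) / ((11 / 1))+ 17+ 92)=18130 / 99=183.13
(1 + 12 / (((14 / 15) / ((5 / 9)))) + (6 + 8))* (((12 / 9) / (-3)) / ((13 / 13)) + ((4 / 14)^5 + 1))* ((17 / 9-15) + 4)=-1071745330 / 9529569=-112.47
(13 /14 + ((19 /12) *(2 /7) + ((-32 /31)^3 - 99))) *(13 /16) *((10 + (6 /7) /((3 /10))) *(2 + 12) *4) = -57750.60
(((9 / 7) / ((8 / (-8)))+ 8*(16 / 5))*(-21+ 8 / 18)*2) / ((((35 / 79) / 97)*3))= -482569762 / 6615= -72950.83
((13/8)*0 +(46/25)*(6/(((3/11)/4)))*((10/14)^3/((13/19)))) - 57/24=2991759/35672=83.87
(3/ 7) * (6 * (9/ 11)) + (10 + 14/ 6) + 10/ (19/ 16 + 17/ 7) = 107293/ 6237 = 17.20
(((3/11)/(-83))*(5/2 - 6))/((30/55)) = 7/332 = 0.02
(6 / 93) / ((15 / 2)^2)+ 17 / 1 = 118583 / 6975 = 17.00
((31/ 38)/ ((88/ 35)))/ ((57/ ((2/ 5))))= 217/ 95304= 0.00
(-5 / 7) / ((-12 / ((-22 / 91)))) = -55 / 3822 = -0.01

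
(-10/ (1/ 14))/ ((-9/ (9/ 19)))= 140/ 19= 7.37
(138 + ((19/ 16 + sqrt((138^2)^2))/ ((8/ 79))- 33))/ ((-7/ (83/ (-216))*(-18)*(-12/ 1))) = 1999184231/ 41803776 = 47.82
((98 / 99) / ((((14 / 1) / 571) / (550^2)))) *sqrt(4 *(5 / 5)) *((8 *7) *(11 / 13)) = 135418360000 / 117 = 1157421880.34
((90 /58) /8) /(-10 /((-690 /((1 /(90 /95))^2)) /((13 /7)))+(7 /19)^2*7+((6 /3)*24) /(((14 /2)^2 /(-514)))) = -4448871945 /11526234106442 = -0.00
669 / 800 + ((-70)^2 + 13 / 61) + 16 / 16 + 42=241269609 / 48800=4944.05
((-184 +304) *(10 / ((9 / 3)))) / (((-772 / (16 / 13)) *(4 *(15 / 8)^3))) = -0.02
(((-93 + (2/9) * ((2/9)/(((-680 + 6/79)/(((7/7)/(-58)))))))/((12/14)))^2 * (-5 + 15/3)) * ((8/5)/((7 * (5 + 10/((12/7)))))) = 0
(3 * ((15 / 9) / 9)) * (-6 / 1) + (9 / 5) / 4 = -2.88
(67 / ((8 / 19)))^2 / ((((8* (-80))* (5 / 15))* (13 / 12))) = -14584761 / 133120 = -109.56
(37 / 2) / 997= 37 / 1994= 0.02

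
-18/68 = -9/34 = -0.26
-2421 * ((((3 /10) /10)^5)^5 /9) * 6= -0.00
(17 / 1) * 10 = 170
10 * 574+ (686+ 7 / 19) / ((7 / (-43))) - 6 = 28837 / 19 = 1517.74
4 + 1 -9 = -4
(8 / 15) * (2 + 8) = 16 / 3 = 5.33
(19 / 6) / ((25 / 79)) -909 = -134849 / 150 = -898.99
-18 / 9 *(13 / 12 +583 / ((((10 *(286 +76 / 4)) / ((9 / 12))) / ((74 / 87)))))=-319819 / 132675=-2.41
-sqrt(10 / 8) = -sqrt(5) / 2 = -1.12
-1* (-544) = 544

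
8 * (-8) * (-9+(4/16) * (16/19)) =10688/19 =562.53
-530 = -530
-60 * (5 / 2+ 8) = -630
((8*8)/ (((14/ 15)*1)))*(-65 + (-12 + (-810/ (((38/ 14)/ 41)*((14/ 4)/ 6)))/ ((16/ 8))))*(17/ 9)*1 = -545966560/ 399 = -1368337.24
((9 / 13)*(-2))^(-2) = 169 / 324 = 0.52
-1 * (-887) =887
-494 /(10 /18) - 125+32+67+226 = -3446 /5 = -689.20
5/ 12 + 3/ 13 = 101/ 156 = 0.65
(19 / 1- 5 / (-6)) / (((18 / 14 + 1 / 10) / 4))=16660 / 291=57.25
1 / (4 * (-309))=-1 / 1236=-0.00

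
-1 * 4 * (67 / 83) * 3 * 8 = -6432 / 83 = -77.49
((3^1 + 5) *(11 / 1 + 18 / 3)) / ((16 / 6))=51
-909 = -909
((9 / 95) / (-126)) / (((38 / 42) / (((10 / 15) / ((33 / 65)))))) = -13 / 11913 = -0.00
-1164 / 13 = -89.54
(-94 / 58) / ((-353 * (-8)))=-47 / 81896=-0.00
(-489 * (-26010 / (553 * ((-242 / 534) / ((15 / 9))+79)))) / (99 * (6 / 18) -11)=943317675 / 71037274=13.28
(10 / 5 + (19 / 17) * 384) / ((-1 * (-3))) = 7330 / 51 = 143.73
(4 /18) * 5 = 10 /9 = 1.11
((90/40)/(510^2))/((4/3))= 3/462400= 0.00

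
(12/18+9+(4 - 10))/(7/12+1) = 44/19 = 2.32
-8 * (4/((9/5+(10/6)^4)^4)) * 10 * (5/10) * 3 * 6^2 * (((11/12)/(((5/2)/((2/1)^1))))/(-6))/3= 1183784827500/13788812262241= 0.09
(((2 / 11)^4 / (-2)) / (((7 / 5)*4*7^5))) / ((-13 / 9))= 0.00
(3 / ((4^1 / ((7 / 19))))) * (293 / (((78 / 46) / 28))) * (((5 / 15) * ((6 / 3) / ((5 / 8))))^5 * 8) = 2770010636288 / 187565625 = 14768.22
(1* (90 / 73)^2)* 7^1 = 56700 / 5329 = 10.64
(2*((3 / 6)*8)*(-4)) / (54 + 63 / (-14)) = -64 / 99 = -0.65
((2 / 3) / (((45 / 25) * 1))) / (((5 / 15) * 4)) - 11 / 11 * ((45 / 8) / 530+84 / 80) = -29873 / 38160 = -0.78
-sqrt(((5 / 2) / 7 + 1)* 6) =-sqrt(399) / 7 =-2.85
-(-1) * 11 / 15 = 11 / 15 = 0.73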